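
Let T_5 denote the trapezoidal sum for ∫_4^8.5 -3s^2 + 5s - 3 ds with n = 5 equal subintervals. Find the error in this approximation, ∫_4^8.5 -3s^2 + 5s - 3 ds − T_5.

1.8225

Exact integral: ∫_4^8.5 f(s) ds = -423.
T_5 = -424.8225.
Error = -423 − (-424.8225) = 1.8225.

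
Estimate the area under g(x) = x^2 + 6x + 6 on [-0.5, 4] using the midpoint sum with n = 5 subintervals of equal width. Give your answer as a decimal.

95.32125

Δx = (4 − (-0.5))/5 = 0.9.
Midpoints: -0.05, 0.85, 1.75, 2.65, 3.55.
g(-0.05) = 5.7025, g(0.85) = 11.8225, g(1.75) = 19.5625, g(2.65) = 28.9225, g(3.55) = 39.9025.
Sum = Δx · [g(-0.05) + g(0.85) + g(1.75) + g(2.65) + g(3.55)].
Sum = 95.32125.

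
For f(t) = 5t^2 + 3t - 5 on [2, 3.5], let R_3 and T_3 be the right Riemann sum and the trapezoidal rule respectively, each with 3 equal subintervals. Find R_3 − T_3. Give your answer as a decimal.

R_3 = 74.75.
T_3 = 63.3125.
R_3 − T_3 = 11.4375.

11.4375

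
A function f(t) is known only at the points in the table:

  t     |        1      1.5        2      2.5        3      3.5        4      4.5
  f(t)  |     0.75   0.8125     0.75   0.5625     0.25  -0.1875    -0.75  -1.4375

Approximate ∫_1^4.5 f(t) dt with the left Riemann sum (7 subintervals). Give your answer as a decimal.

Δt = 0.5.
Sum = 0.5·[0.75 + 0.8125 + 0.75 + 0.5625 + 0.25 + (-0.1875) + (-0.75)] = 1.09375.

1.09375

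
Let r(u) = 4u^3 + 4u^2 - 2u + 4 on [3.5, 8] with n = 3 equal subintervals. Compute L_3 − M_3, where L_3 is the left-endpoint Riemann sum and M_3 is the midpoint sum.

L_3 = 3105.
M_3 = 4476.09375.
L_3 − M_3 = -1371.09375.

-1371.09375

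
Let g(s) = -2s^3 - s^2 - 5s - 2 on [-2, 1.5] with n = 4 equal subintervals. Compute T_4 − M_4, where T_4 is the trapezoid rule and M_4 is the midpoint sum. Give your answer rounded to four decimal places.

0.3350

T_4 ≈ -0.724609.
M_4 ≈ -1.059570.
T_4 − M_4 ≈ 0.3350.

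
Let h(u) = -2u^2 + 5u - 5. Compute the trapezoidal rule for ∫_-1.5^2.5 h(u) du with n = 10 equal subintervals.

Δu = (2.5 − (-1.5))/10 = 0.4.
h(-1.5) = -17, h(-1.1) = -12.92, h(-0.7) = -9.48, h(-0.3) = -6.68, h(0.1) = -4.52, h(0.5) = -3, h(0.9) = -2.12, h(1.3) = -1.88, h(1.7) = -2.28, h(2.1) = -3.32, h(2.5) = -5.
T_10 = (Δu/2)·[h(u_0) + 2h(u_1) + ... + 2h(u_{9}) + h(u_10)].
Sum = -22.88.

-22.88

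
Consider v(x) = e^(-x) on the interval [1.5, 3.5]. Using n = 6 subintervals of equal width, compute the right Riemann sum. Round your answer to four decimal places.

0.1626

Δx = (3.5 − 1.5)/6 = 1/3.
Right endpoints: 11/6, 13/6, 2.5, 17/6, 19/6, 3.5.
v(11/6) ≈ 0.1599, v(13/6) ≈ 0.1146, v(2.5) ≈ 0.0821, v(17/6) ≈ 0.0588, v(19/6) ≈ 0.0421, v(3.5) ≈ 0.0302.
Sum = Δx · [v(11/6) + v(13/6) + v(2.5) + ...].
Sum ≈ 0.1626.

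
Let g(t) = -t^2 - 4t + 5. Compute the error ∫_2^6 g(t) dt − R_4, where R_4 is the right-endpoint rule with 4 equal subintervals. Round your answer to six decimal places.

Exact integral: ∫_2^6 g(t) dt ≈ -113.33333333.
R_4 = -138.
Error ≈ -113.33333333 − (-138) ≈ 24.666667.

24.666667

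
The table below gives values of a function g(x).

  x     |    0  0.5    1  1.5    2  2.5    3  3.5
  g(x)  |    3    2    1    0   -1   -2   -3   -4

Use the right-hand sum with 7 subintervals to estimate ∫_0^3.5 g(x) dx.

Δx = 0.5.
Sum = 0.5·[2 + 1 + 0 + (-1) + (-2) + (-3) + (-4)] = -3.5.

-3.5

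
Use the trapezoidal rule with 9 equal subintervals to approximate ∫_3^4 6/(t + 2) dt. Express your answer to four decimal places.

1.0940

Δt = (4 − 3)/9 = 1/9.
f(3) = 1.2, f(28/9) = 27/23, f(29/9) = 54/47, f(10/3) = 1.125, f(31/9) = 54/49, f(32/9) = 1.08, f(11/3) = 18/17, f(34/9) = 27/26, f(35/9) = 54/53, f(4) = 1.
T_9 = (Δt/2)·[f(t_0) + 2f(t_1) + ... + 2f(t_{8}) + f(t_9)].
Sum ≈ 1.0940.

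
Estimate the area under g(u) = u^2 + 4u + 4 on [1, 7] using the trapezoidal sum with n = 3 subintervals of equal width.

Δu = (7 − 1)/3 = 2.
g(1) = 9, g(3) = 25, g(5) = 49, g(7) = 81.
T_3 = (Δu/2)·[g(u_0) + 2g(u_1) + 2g(u_2) + g(u_3)].
Sum = 238.

238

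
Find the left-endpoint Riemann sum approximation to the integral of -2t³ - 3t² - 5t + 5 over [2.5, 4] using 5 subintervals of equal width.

Δt = (4 − 2.5)/5 = 0.3.
Left endpoints: 2.5, 2.8, 3.1, 3.4, 3.7.
f(2.5) = -57.5, f(2.8) = -76.424, f(3.1) = -98.912, f(3.4) = -125.288, f(3.7) = -155.876.
Sum = Δt · [f(2.5) + f(2.8) + f(3.1) + f(3.4) + f(3.7)].
Sum = -154.2.

-154.2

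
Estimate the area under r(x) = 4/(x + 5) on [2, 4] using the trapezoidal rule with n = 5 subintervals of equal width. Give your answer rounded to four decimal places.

1.0057

Δx = (4 − 2)/5 = 0.4.
r(2) = 4/7, r(2.4) = 20/37, r(2.8) = 20/39, r(3.2) = 20/41, r(3.6) = 20/43, r(4) = 4/9.
T_5 = (Δx/2)·[r(x_0) + 2r(x_1) + ... + 2r(x_{4}) + r(x_5)].
Sum ≈ 1.0057.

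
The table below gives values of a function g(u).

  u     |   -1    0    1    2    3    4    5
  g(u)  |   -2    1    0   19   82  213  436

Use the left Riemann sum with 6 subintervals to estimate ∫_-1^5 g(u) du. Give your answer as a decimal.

Δu = 1.
Sum = 1·[(-2) + 1 + 0 + 19 + 82 + 213] = 313.

313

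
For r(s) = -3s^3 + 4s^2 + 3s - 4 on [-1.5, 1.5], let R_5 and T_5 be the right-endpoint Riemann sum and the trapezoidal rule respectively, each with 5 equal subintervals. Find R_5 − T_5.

-3.375

R_5 = -5.655.
T_5 = -2.28.
R_5 − T_5 = -3.375.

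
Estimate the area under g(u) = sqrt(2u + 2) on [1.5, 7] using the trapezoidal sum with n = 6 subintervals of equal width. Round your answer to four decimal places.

Δu = (7 − 1.5)/6 = 11/12.
g(1.5) ≈ 2.2361, g(29/12) ≈ 2.6141, g(10/3) ≈ 2.9439, g(4.25) ≈ 3.2404, g(31/6) ≈ 3.5119, g(73/12) ≈ 3.7639, g(7) ≈ 4.0000.
T_6 = (Δu/2)·[g(u_0) + 2g(u_1) + ... + 2g(u_{5}) + g(u_6)].
Sum ≈ 17.5928.

17.5928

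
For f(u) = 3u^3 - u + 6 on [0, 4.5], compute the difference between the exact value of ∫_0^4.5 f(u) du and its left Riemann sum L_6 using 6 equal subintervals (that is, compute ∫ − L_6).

92.28515625

Exact integral: ∫_0^4.5 f(u) du = 324.421875.
L_6 = 232.13671875.
Error = 324.421875 − 232.13671875 = 92.28515625.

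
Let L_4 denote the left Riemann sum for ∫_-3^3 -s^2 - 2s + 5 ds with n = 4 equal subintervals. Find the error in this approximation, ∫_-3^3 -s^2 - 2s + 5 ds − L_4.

-6.75

Exact integral: ∫_-3^3 f(s) ds = 12.
L_4 = 18.75.
Error = 12 − 18.75 = -6.75.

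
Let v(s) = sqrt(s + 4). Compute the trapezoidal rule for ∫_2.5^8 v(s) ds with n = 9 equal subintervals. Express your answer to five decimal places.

Δs = (8 − 2.5)/9 = 11/18.
v(2.5) ≈ 2.54951, v(28/9) ≈ 2.66667, v(67/18) ≈ 2.77889, v(13/3) ≈ 2.88675, v(89/18) ≈ 2.99073, v(50/9) ≈ 3.09121, v(37/6) ≈ 3.18852, v(61/9) ≈ 3.28295, v(133/18) ≈ 3.37474, v(8) ≈ 3.46410.
T_9 = (Δs/2)·[v(s_0) + 2v(s_1) + ... + 2v(s_{8}) + v(s_9)].
Sum ≈ 16.66333.

16.66333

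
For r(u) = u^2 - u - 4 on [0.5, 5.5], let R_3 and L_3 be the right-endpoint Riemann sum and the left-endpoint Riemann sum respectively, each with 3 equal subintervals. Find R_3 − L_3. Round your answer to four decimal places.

R_3 ≈ 43.564815.
L_3 ≈ 1.898148.
R_3 − L_3 ≈ 41.6667.

41.6667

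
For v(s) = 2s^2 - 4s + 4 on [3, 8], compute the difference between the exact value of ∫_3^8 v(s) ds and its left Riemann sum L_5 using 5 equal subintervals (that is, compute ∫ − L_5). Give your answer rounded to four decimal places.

43.3333

Exact integral: ∫_3^8 v(s) ds ≈ 233.333333.
L_5 = 190.
Error ≈ 233.333333 − 190 ≈ 43.3333.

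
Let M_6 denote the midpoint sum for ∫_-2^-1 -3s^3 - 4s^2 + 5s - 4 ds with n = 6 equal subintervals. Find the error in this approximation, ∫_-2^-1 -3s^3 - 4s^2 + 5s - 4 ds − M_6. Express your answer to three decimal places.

Exact integral: ∫_-2^-1 f(s) ds ≈ -9.58333.
M_6 ≈ -9.60532.
Error ≈ -9.58333 − (-9.60532) ≈ 0.022.

0.022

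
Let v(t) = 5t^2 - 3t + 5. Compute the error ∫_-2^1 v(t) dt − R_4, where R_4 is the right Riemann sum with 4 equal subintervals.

7.59375

Exact integral: ∫_-2^1 v(t) dt = 34.5.
R_4 = 26.90625.
Error = 34.5 − 26.90625 = 7.59375.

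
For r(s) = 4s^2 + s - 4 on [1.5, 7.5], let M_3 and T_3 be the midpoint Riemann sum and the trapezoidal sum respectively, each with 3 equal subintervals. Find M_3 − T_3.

-24

M_3 = 553.
T_3 = 577.
M_3 − T_3 = -24.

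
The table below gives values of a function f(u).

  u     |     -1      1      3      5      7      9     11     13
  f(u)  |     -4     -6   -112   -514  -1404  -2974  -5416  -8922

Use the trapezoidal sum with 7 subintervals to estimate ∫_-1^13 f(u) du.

-29778

Δu = 2.
T_7 = (2/2)·[(-4) + 2·(-6) + 2·(-112) + 2·(-514) + 2·(-1404) + 2·(-2974) + 2·(-5416) + (-8922)] = -29778.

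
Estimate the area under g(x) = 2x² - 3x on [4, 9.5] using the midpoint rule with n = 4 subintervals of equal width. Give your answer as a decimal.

Δx = (9.5 − 4)/4 = 1.375.
Midpoints: 4.6875, 6.0625, 7.4375, 8.8125.
g(4.6875) = 29.8828125, g(6.0625) = 55.3203125, g(7.4375) = 88.3203125, g(8.8125) = 128.8828125.
Sum = Δx · [g(4.6875) + g(6.0625) + g(7.4375) + g(8.8125)].
Sum = 415.80859375.

415.80859375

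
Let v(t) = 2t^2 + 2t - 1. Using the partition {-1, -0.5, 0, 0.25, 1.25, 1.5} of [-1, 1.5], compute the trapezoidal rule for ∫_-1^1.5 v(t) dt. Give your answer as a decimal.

Subinterval widths: 0.5, 0.5, 0.25, 1, 0.25.
v(-1) = -1, v(-0.5) = -1.5, v(0) = -1, v(0.25) = -0.375, v(1.25) = 4.625, v(1.5) = 6.5.
On each subinterval the trapezoid contributes (Δt_i/2)·[v(t_{i-1}) + v(t_i)].
Sum = 2.09375.

2.09375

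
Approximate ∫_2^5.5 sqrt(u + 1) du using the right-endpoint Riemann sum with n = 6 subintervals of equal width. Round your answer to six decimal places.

7.819578

Δu = (5.5 − 2)/6 = 7/12.
Right endpoints: 31/12, 19/6, 3.75, 13/3, 59/12, 5.5.
f(31/12) ≈ 1.892969, f(19/6) ≈ 2.041241, f(3.75) ≈ 2.179449, f(13/3) ≈ 2.309401, f(59/12) ≈ 2.432420, f(5.5) ≈ 2.549510.
Sum = Δu · [f(31/12) + f(19/6) + f(3.75) + ...].
Sum ≈ 7.819578.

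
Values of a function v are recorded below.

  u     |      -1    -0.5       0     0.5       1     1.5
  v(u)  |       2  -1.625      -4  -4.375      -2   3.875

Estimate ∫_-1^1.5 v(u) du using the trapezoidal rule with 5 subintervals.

-4.53125

Δu = 0.5.
T_5 = (0.5/2)·[2 + 2·(-1.625) + 2·(-4) + 2·(-4.375) + 2·(-2) + 3.875] = -4.53125.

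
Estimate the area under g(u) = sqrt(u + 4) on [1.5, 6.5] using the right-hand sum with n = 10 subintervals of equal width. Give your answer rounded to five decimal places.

14.30606

Δu = (6.5 − 1.5)/10 = 0.5.
Right endpoints: 2, 2.5, 3, 3.5, 4, 4.5, 5, 5.5, 6, 6.5.
g(2) ≈ 2.44949, g(2.5) ≈ 2.54951, g(3) ≈ 2.64575, g(3.5) ≈ 2.73861, g(4) ≈ 2.82843, g(4.5) ≈ 2.91548, g(5) ≈ 3.00000, g(5.5) ≈ 3.08221, g(6) ≈ 3.16228, g(6.5) ≈ 3.24037.
Sum = Δu · [g(2) + g(2.5) + g(3) + ...].
Sum ≈ 14.30606.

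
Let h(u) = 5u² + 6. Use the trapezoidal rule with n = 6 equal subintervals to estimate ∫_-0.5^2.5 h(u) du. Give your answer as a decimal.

44.875

Δu = (2.5 − (-0.5))/6 = 0.5.
h(-0.5) = 7.25, h(0) = 6, h(0.5) = 7.25, h(1) = 11, h(1.5) = 17.25, h(2) = 26, h(2.5) = 37.25.
T_6 = (Δu/2)·[h(u_0) + 2h(u_1) + ... + 2h(u_{5}) + h(u_6)].
Sum = 44.875.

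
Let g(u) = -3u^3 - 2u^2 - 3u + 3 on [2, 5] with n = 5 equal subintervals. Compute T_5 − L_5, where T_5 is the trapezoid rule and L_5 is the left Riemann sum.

-120.6

T_5 = -563.28.
L_5 = -442.68.
T_5 − L_5 = -120.6.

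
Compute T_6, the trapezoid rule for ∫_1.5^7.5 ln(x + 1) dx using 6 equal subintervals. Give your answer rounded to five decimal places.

9.87647

Δx = (7.5 − 1.5)/6 = 1.
f(1.5) ≈ 0.91629, f(2.5) ≈ 1.25276, f(3.5) ≈ 1.50408, f(4.5) ≈ 1.70475, f(5.5) ≈ 1.87180, f(6.5) ≈ 2.01490, f(7.5) ≈ 2.14007.
T_6 = (Δx/2)·[f(x_0) + 2f(x_1) + ... + 2f(x_{5}) + f(x_6)].
Sum ≈ 9.87647.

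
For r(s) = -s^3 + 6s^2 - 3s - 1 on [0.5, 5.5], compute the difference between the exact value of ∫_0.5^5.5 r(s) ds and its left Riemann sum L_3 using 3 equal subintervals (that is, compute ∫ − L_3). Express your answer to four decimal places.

5.9028

Exact integral: ∫_0.5^5.5 r(s) ds = 53.75.
L_3 ≈ 47.847222.
Error ≈ 53.75 − 47.847222 ≈ 5.9028.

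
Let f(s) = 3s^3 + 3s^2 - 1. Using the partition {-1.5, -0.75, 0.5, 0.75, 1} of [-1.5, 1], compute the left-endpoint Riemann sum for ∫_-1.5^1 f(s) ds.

-3.484375

Subinterval widths: 0.75, 1.25, 0.25, 0.25.
Left endpoints: -1.5, -0.75, 0.5, 0.75.
f(-1.5) = -4.375, f(-0.75) = -0.578125, f(0.5) = 0.125, f(0.75) = 1.953125.
Sum = Σ Δs_i · f(s_i).
Sum = -3.484375.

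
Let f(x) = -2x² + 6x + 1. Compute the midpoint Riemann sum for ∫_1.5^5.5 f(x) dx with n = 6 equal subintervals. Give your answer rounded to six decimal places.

-20.370370

Δx = (5.5 − 1.5)/6 = 2/3.
Midpoints: 11/6, 2.5, 19/6, 23/6, 4.5, 31/6.
f(11/6) = 95/18, f(2.5) = 3.5, f(19/6) = -1/18, f(23/6) = -97/18, f(4.5) = -12.5, f(31/6) = -385/18.
Sum = Δx · [f(11/6) + f(2.5) + f(19/6) + ...].
Sum ≈ -20.370370.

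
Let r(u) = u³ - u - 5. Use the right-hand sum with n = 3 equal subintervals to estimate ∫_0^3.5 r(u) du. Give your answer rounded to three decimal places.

Δu = (3.5 − 0)/3 = 7/6.
Right endpoints: 7/6, 7/3, 3.5.
r(7/6) = -989/216, r(7/3) = 145/27, r(3.5) = 34.375.
Sum = Δu · [r(7/6) + r(7/3) + r(3.5)].
Sum ≈ 41.028.

41.028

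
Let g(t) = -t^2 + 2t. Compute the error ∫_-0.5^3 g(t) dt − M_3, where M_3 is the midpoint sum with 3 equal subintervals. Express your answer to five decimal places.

-0.39699

Exact integral: ∫_-0.5^3 g(t) dt ≈ -0.2916667.
M_3 ≈ 0.1053241.
Error ≈ -0.2916667 − 0.1053241 ≈ -0.39699.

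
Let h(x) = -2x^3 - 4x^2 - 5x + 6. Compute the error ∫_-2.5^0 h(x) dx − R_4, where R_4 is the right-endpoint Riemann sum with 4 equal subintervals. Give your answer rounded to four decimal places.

5.2897

Exact integral: ∫_-2.5^0 h(x) dx ≈ 29.322917.
R_4 ≈ 24.033203.
Error ≈ 29.322917 − 24.033203 ≈ 5.2897.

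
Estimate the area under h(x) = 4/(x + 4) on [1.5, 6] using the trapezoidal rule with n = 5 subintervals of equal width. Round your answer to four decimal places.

2.3976

Δx = (6 − 1.5)/5 = 0.9.
h(1.5) = 8/11, h(2.4) = 0.625, h(3.3) = 40/73, h(4.2) = 20/41, h(5.1) = 40/91, h(6) = 0.4.
T_5 = (Δx/2)·[h(x_0) + 2h(x_1) + ... + 2h(x_{4}) + h(x_5)].
Sum ≈ 2.3976.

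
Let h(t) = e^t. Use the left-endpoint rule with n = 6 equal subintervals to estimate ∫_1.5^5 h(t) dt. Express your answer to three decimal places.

Δt = (5 − 1.5)/6 = 7/12.
Left endpoints: 1.5, 25/12, 8/3, 3.25, 23/6, 53/12.
h(1.5) ≈ 4.482, h(25/12) ≈ 8.031, h(8/3) ≈ 14.392, h(3.25) ≈ 25.790, h(23/6) ≈ 46.216, h(53/12) ≈ 82.820.
Sum = Δt · [h(1.5) + h(25/12) + h(8/3) + ...].
Sum ≈ 106.010.

106.010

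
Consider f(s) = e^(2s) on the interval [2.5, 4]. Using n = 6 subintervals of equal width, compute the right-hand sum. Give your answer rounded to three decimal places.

Δs = (4 − 2.5)/6 = 0.25.
Right endpoints: 2.75, 3, 3.25, 3.5, 3.75, 4.
f(2.75) ≈ 244.692, f(3) ≈ 403.429, f(3.25) ≈ 665.142, f(3.5) ≈ 1096.633, f(3.75) ≈ 1808.042, f(4) ≈ 2980.958.
Sum = Δs · [f(2.75) + f(3) + f(3.25) + ...].
Sum ≈ 1799.724.

1799.724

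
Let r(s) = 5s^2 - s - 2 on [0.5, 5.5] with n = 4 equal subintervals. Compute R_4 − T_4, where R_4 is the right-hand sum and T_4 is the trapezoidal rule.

R_4 = 349.21875.
T_4 = 258.59375.
R_4 − T_4 = 90.625.

90.625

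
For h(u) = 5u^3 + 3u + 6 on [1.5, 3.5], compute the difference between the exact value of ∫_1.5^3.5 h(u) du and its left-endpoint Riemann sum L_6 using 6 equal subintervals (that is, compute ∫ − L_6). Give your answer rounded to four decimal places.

32.5278

Exact integral: ∫_1.5^3.5 h(u) du = 208.25.
L_6 ≈ 175.722222.
Error ≈ 208.25 − 175.722222 ≈ 32.5278.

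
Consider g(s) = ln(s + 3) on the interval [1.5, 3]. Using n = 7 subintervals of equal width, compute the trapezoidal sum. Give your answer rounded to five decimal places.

2.48200

Δs = (3 − 1.5)/7 = 3/14.
g(1.5) ≈ 1.50408, g(12/7) ≈ 1.55060, g(27/14) ≈ 1.59505, g(15/7) ≈ 1.63761, g(33/14) ≈ 1.67843, g(18/7) ≈ 1.71765, g(39/14) ≈ 1.75539, g(3) ≈ 1.79176.
T_7 = (Δs/2)·[g(s_0) + 2g(s_1) + ... + 2g(s_{6}) + g(s_7)].
Sum ≈ 2.48200.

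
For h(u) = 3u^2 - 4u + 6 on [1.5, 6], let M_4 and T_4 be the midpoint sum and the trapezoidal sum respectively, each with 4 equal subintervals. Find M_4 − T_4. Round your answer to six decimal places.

M_4 ≈ 170.70117188.
T_4 = 174.97265625.
M_4 − T_4 ≈ -4.271484.

-4.271484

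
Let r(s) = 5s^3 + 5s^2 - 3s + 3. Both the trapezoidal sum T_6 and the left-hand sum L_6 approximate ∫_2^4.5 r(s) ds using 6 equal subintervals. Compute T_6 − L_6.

T_6 ≈ 618.132957.
L_6 ≈ 516.179832.
T_6 − L_6 = 101.953125.

101.953125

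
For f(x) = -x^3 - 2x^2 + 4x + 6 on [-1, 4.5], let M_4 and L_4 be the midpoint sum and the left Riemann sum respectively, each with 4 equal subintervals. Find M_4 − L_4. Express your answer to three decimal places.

M_4 ≈ -85.89990.
L_4 ≈ -30.06738.
M_4 − L_4 ≈ -55.833.

-55.833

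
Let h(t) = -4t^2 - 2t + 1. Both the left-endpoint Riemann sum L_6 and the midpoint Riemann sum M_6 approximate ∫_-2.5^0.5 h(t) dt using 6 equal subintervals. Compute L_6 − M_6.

L_6 = -17.
M_6 = -11.75.
L_6 − M_6 = -5.25.

-5.25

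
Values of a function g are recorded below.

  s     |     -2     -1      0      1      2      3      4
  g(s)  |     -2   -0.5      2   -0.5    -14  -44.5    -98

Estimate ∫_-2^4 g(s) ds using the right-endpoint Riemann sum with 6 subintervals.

-155.5

Δs = 1.
Sum = 1·[(-0.5) + 2 + (-0.5) + (-14) + (-44.5) + (-98)] = -155.5.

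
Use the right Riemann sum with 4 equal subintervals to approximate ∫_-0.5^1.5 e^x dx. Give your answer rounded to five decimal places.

4.92435

Δx = (1.5 − (-0.5))/4 = 0.5.
Right endpoints: 0, 0.5, 1, 1.5.
f(0) ≈ 1.00000, f(0.5) ≈ 1.64872, f(1) ≈ 2.71828, f(1.5) ≈ 4.48169.
Sum = Δx · [f(0) + f(0.5) + f(1) + f(1.5)].
Sum ≈ 4.92435.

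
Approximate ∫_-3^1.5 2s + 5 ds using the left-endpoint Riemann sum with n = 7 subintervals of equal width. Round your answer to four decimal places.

Δs = (1.5 − (-3))/7 = 9/14.
Left endpoints: -3, -33/14, -12/7, -15/14, -3/7, 3/14, 6/7.
f(-3) = -1, f(-33/14) = 2/7, f(-12/7) = 11/7, f(-15/14) = 20/7, f(-3/7) = 29/7, f(3/14) = 38/7, f(6/7) = 47/7.
Sum = Δs · [f(-3) + f(-33/14) + f(-12/7) + ...].
Sum ≈ 12.8571.

12.8571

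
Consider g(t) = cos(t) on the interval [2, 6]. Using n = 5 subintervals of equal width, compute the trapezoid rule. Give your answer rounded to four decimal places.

Δt = (6 − 2)/5 = 0.8.
g(2) ≈ -0.4161, g(2.8) ≈ -0.9422, g(3.6) ≈ -0.8968, g(4.4) ≈ -0.3073, g(5.2) ≈ 0.4685, g(6) ≈ 0.9602.
T_5 = (Δt/2)·[g(t_0) + 2g(t_1) + ... + 2g(t_{4}) + g(t_5)].
Sum ≈ -1.1246.

-1.1246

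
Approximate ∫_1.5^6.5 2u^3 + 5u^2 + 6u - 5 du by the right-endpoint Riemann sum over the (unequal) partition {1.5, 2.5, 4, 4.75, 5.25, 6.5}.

1895.9765625

Subinterval widths: 1, 1.5, 0.75, 0.5, 1.25.
Right endpoints: 2.5, 4, 4.75, 5.25, 6.5.
f(2.5) = 72.5, f(4) = 227, f(4.75) = 350.65625, f(5.25) = 453.71875, f(6.5) = 794.5.
Sum = Σ Δu_i · f(u_i).
Sum = 1895.9765625.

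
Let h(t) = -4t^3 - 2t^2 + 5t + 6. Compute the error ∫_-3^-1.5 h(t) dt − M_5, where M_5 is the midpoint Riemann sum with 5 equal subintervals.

0.28125

Exact integral: ∫_-3^-1.5 h(t) dt = 52.3125.
M_5 = 52.03125.
Error = 52.3125 − 52.03125 = 0.28125.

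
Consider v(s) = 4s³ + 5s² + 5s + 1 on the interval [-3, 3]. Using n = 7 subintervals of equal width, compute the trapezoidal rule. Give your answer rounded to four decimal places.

99.6735

Δs = (3 − (-3))/7 = 6/7.
v(-3) = -77, v(-15/7) = -8957/343, v(-9/7) = -1943/343, v(-3/7) = -185/343, v(3/7) = 1501/343, v(9/7) = 8299/343, v(15/7) = 25393/343, v(3) = 169.
T_7 = (Δs/2)·[v(s_0) + 2v(s_1) + ... + 2v(s_{6}) + v(s_7)].
Sum ≈ 99.6735.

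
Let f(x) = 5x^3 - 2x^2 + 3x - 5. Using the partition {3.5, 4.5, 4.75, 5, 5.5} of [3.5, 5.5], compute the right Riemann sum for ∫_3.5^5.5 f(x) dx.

Subinterval widths: 1, 0.25, 0.25, 0.5.
Right endpoints: 4.5, 4.75, 5, 5.5.
f(4.5) = 423.625, f(4.75) = 499.984375, f(5) = 585, f(5.5) = 782.875.
Sum = Σ Δx_i · f(x_i).
Sum = 1086.30859375.

1086.30859375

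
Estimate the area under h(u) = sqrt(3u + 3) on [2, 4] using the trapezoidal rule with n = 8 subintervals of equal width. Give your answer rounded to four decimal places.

Δu = (4 − 2)/8 = 0.25.
h(2) ≈ 3.0000, h(2.25) ≈ 3.1225, h(2.5) ≈ 3.2404, h(2.75) ≈ 3.3541, h(3) ≈ 3.4641, h(3.25) ≈ 3.5707, h(3.5) ≈ 3.6742, h(3.75) ≈ 3.7749, h(4) ≈ 3.8730.
T_8 = (Δu/2)·[h(u_0) + 2h(u_1) + ... + 2h(u_{7}) + h(u_8)].
Sum ≈ 6.9094.

6.9094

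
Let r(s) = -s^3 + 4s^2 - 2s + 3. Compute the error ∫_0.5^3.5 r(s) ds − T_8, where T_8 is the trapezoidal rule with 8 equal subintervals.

0.140625

Exact integral: ∫_0.5^3.5 r(s) ds = 16.5.
T_8 = 16.359375.
Error = 16.5 − 16.359375 = 0.140625.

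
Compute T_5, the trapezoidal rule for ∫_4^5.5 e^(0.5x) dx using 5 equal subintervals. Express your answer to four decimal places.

16.5381

Δx = (5.5 − 4)/5 = 0.3.
f(4) ≈ 7.3891, f(4.3) ≈ 8.5849, f(4.6) ≈ 9.9742, f(4.9) ≈ 11.5883, f(5.2) ≈ 13.4637, f(5.5) ≈ 15.6426.
T_5 = (Δx/2)·[f(x_0) + 2f(x_1) + ... + 2f(x_{4}) + f(x_5)].
Sum ≈ 16.5381.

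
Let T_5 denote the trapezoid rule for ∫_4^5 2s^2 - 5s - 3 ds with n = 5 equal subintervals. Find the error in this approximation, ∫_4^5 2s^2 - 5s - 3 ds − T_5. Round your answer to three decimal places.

Exact integral: ∫_4^5 f(s) ds ≈ 15.16667.
T_5 = 15.18.
Error ≈ 15.16667 − 15.18 ≈ -0.013.

-0.013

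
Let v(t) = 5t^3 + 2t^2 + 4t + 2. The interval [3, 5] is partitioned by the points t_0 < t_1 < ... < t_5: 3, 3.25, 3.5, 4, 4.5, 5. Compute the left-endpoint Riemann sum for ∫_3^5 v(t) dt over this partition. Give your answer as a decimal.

Subinterval widths: 0.25, 0.25, 0.5, 0.5, 0.5.
Left endpoints: 3, 3.25, 3.5, 4, 4.5.
v(3) = 167, v(3.25) = 207.765625, v(3.5) = 254.875, v(4) = 370, v(4.5) = 516.125.
Sum = Σ Δt_i · v(t_i).
Sum = 664.19140625.

664.19140625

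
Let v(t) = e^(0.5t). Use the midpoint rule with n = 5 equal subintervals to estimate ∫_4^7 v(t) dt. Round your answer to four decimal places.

51.2603

Δt = (7 − 4)/5 = 0.6.
Midpoints: 4.3, 4.9, 5.5, 6.1, 6.7.
v(4.3) ≈ 8.5849, v(4.9) ≈ 11.5883, v(5.5) ≈ 15.6426, v(6.1) ≈ 21.1153, v(6.7) ≈ 28.5027.
Sum = Δt · [v(4.3) + v(4.9) + v(5.5) + v(6.1) + v(6.7)].
Sum ≈ 51.2603.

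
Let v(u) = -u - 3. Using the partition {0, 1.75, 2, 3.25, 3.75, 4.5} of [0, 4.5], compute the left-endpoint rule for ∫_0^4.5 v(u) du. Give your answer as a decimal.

-20.875

Subinterval widths: 1.75, 0.25, 1.25, 0.5, 0.75.
Left endpoints: 0, 1.75, 2, 3.25, 3.75.
v(0) = -3, v(1.75) = -4.75, v(2) = -5, v(3.25) = -6.25, v(3.75) = -6.75.
Sum = Σ Δu_i · v(u_i).
Sum = -20.875.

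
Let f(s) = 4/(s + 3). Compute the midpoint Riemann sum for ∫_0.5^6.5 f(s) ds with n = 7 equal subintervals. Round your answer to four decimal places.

Δs = (6.5 − 0.5)/7 = 6/7.
Midpoints: 13/14, 25/14, 37/14, 3.5, 61/14, 73/14, 85/14.
f(13/14) = 56/55, f(25/14) = 56/67, f(37/14) = 56/79, f(3.5) = 8/13, f(61/14) = 56/103, f(73/14) = 56/115, f(85/14) = 56/127.
Sum = Δs · [f(13/14) + f(25/14) + f(37/14) + ...].
Sum ≈ 3.9856.

3.9856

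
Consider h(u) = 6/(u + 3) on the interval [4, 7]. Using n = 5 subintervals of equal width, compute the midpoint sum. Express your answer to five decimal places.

2.13911

Δu = (7 − 4)/5 = 0.6.
Midpoints: 4.3, 4.9, 5.5, 6.1, 6.7.
h(4.3) = 60/73, h(4.9) = 60/79, h(5.5) = 12/17, h(6.1) = 60/91, h(6.7) = 60/97.
Sum = Δu · [h(4.3) + h(4.9) + h(5.5) + h(6.1) + h(6.7)].
Sum ≈ 2.13911.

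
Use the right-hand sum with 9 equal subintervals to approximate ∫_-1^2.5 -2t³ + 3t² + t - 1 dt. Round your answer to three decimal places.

Δt = (2.5 − (-1))/9 = 7/18.
Right endpoints: -11/18, -2/9, 1/6, 5/9, 17/18, 4/3, 31/18, 19/9, 2.5.
f(-11/18) = -25/729, f(-2/9) = -767/729, f(1/6) = -41/54, f(5/9) = 101/729, f(17/18) = 682/729, f(4/3) = 25/27, f(31/18) = -869/1458, f(19/9) = -3161/729, f(2.5) = -11.
Sum = Δt · [f(-11/18) + f(-2/9) + f(1/6) + ...].
Sum ≈ -6.136.

-6.136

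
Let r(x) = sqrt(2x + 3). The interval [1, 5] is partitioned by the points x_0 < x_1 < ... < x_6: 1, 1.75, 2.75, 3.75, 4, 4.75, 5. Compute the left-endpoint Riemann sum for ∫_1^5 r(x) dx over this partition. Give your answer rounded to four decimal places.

11.3235

Subinterval widths: 0.75, 1, 1, 0.25, 0.75, 0.25.
Left endpoints: 1, 1.75, 2.75, 3.75, 4, 4.75.
r(1) ≈ 2.2361, r(1.75) ≈ 2.5495, r(2.75) ≈ 2.9155, r(3.75) ≈ 3.2404, r(4) ≈ 3.3166, r(4.75) ≈ 3.5355.
Sum = Σ Δx_i · r(x_i).
Sum ≈ 11.3235.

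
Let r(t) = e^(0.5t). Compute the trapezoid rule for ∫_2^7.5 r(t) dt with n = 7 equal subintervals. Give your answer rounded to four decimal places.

80.6268

Δt = (7.5 − 2)/7 = 11/14.
r(2) ≈ 2.7183, r(39/14) ≈ 4.0263, r(25/7) ≈ 5.9638, r(61/14) ≈ 8.8337, r(36/7) ≈ 13.0845, r(83/14) ≈ 19.3809, r(47/7) ≈ 28.7071, r(7.5) ≈ 42.5211.
T_7 = (Δt/2)·[r(t_0) + 2r(t_1) + ... + 2r(t_{6}) + r(t_7)].
Sum ≈ 80.6268.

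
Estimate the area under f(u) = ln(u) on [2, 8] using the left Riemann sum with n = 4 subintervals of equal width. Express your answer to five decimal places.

8.14073

Δu = (8 − 2)/4 = 1.5.
Left endpoints: 2, 3.5, 5, 6.5.
f(2) ≈ 0.69315, f(3.5) ≈ 1.25276, f(5) ≈ 1.60944, f(6.5) ≈ 1.87180.
Sum = Δu · [f(2) + f(3.5) + f(5) + f(6.5)].
Sum ≈ 8.14073.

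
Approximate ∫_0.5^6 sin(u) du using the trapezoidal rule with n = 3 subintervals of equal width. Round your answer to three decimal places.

Δu = (6 − 0.5)/3 = 11/6.
f(0.5) ≈ 0.479, f(7/3) ≈ 0.723, f(25/6) ≈ -0.855, f(6) ≈ -0.279.
T_3 = (Δu/2)·[f(u_0) + 2f(u_1) + 2f(u_2) + f(u_3)].
Sum ≈ -0.058.

-0.058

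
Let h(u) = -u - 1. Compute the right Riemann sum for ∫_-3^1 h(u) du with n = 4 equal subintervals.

Δu = (1 − (-3))/4 = 1.
Right endpoints: -2, -1, 0, 1.
h(-2) = 1, h(-1) = 0, h(0) = -1, h(1) = -2.
Sum = Δu · [h(-2) + h(-1) + h(0) + h(1)].
Sum = -2.

-2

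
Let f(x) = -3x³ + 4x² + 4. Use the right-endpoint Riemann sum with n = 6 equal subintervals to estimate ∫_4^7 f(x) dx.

Δx = (7 − 4)/6 = 0.5.
Right endpoints: 4.5, 5, 5.5, 6, 6.5, 7.
f(4.5) = -188.375, f(5) = -271, f(5.5) = -374.125, f(6) = -500, f(6.5) = -650.875, f(7) = -829.
Sum = Δx · [f(4.5) + f(5) + f(5.5) + ...].
Sum = -1406.6875.

-1406.6875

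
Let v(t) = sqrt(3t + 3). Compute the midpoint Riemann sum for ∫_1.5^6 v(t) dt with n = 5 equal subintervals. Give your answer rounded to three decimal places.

16.828

Δt = (6 − 1.5)/5 = 0.9.
Midpoints: 1.95, 2.85, 3.75, 4.65, 5.55.
v(1.95) ≈ 2.975, v(2.85) ≈ 3.399, v(3.75) ≈ 3.775, v(4.65) ≈ 4.117, v(5.55) ≈ 4.433.
Sum = Δt · [v(1.95) + v(2.85) + v(3.75) + v(4.65) + v(5.55)].
Sum ≈ 16.828.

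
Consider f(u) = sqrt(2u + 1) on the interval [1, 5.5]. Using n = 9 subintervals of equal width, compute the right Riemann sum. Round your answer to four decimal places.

Δu = (5.5 − 1)/9 = 0.5.
Right endpoints: 1.5, 2, 2.5, 3, 3.5, 4, 4.5, 5, 5.5.
f(1.5) ≈ 2.0000, f(2) ≈ 2.2361, f(2.5) ≈ 2.4495, f(3) ≈ 2.6458, f(3.5) ≈ 2.8284, f(4) ≈ 3.0000, f(4.5) ≈ 3.1623, f(5) ≈ 3.3166, f(5.5) ≈ 3.4641.
Sum = Δu · [f(1.5) + f(2) + f(2.5) + ...].
Sum ≈ 12.5514.

12.5514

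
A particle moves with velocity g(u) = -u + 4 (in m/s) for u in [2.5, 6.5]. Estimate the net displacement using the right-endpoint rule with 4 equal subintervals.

-4

Δu = (6.5 − 2.5)/4 = 1.
Right endpoints: 3.5, 4.5, 5.5, 6.5.
g(3.5) = 0.5, g(4.5) = -0.5, g(5.5) = -1.5, g(6.5) = -2.5.
Sum = Δu · [g(3.5) + g(4.5) + g(5.5) + g(6.5)].
Sum = -4.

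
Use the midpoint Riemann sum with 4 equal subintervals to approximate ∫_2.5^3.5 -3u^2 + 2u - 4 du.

Δu = (3.5 − 2.5)/4 = 0.25.
Midpoints: 2.625, 2.875, 3.125, 3.375.
f(2.625) = -19.421875, f(2.875) = -23.046875, f(3.125) = -27.046875, f(3.375) = -31.421875.
Sum = Δu · [f(2.625) + f(2.875) + f(3.125) + f(3.375)].
Sum = -25.234375.

-25.234375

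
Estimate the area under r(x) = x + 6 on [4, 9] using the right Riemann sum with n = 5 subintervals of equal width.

Δx = (9 − 4)/5 = 1.
Right endpoints: 5, 6, 7, 8, 9.
r(5) = 11, r(6) = 12, r(7) = 13, r(8) = 14, r(9) = 15.
Sum = Δx · [r(5) + r(6) + r(7) + r(8) + r(9)].
Sum = 65.

65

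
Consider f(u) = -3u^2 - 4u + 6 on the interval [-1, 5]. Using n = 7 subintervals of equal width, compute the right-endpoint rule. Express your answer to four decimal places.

-181.3469

Δu = (5 − (-1))/7 = 6/7.
Right endpoints: -1/7, 5/7, 11/7, 17/7, 23/7, 29/7, 5.
f(-1/7) = 319/49, f(5/7) = 79/49, f(11/7) = -377/49, f(17/7) = -1049/49, f(23/7) = -1937/49, f(29/7) = -3041/49, f(5) = -89.
Sum = Δu · [f(-1/7) + f(5/7) + f(11/7) + ...].
Sum ≈ -181.3469.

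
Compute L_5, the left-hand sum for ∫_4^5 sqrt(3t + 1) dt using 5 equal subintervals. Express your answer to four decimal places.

Δt = (5 − 4)/5 = 0.2.
Left endpoints: 4, 4.2, 4.4, 4.6, 4.8.
f(4) ≈ 3.6056, f(4.2) ≈ 3.6878, f(4.4) ≈ 3.7683, f(4.6) ≈ 3.8471, f(4.8) ≈ 3.9243.
Sum = Δt · [f(4) + f(4.2) + f(4.4) + f(4.6) + f(4.8)].
Sum ≈ 3.7666.

3.7666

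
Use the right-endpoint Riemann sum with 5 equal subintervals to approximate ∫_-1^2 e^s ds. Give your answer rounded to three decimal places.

9.337

Δs = (2 − (-1))/5 = 0.6.
Right endpoints: -0.4, 0.2, 0.8, 1.4, 2.
f(-0.4) ≈ 0.670, f(0.2) ≈ 1.221, f(0.8) ≈ 2.226, f(1.4) ≈ 4.055, f(2) ≈ 7.389.
Sum = Δs · [f(-0.4) + f(0.2) + f(0.8) + f(1.4) + f(2)].
Sum ≈ 9.337.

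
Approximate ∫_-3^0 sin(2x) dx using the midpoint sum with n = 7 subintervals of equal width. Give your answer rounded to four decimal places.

Δx = (0 − (-3))/7 = 3/7.
Midpoints: -39/14, -33/14, -27/14, -1.5, -15/14, -9/14, -3/14.
f(-39/14) ≈ 0.6532, f(-33/14) ≈ 1.0000, f(-27/14) ≈ 0.6560, f(-1.5) ≈ -0.1411, f(-15/14) ≈ -0.8408, f(-9/14) ≈ -0.9596, f(-3/14) ≈ -0.4156.
Sum = Δx · [f(-39/14) + f(-33/14) + f(-27/14) + ...].
Sum ≈ -0.0205.

-0.0205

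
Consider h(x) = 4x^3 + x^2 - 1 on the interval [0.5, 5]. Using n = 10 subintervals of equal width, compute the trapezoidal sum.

Δx = (5 − 0.5)/10 = 0.45.
h(0.5) = -0.25, h(0.95) = 3.332, h(1.4) = 11.936, h(1.85) = 27.749, h(2.3) = 52.958, h(2.75) = 89.75, h(3.2) = 140.312, h(3.65) = 206.831, h(4.1) = 291.494, h(4.55) = 396.488, h(5) = 524.
T_10 = (Δx/2)·[h(x_0) + 2h(x_1) + ... + 2h(x_{9}) + h(x_10)].
Sum = 667.22625.

667.22625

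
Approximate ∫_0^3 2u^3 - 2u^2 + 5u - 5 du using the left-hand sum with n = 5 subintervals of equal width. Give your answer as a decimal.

Δu = (3 − 0)/5 = 0.6.
Left endpoints: 0, 0.6, 1.2, 1.8, 2.4.
f(0) = -5, f(0.6) = -2.288, f(1.2) = 1.576, f(1.8) = 9.184, f(2.4) = 23.128.
Sum = Δu · [f(0) + f(0.6) + f(1.2) + f(1.8) + f(2.4)].
Sum = 15.96.

15.96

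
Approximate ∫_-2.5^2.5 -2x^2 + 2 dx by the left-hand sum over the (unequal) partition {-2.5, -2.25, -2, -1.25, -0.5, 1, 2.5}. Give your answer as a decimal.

Subinterval widths: 0.25, 0.25, 0.75, 0.75, 1.5, 1.5.
Left endpoints: -2.5, -2.25, -2, -1.25, -0.5, 1.
f(-2.5) = -10.5, f(-2.25) = -8.125, f(-2) = -6, f(-1.25) = -1.125, f(-0.5) = 1.5, f(1) = 0.
Sum = Σ Δx_i · f(x_i).
Sum = -7.75.

-7.75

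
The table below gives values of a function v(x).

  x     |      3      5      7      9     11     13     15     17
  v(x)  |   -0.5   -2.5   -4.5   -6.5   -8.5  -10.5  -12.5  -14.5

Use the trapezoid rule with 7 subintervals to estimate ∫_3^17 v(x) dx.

-105

Δx = 2.
T_7 = (2/2)·[(-0.5) + 2·(-2.5) + 2·(-4.5) + 2·(-6.5) + 2·(-8.5) + 2·(-10.5) + 2·(-12.5) + (-14.5)] = -105.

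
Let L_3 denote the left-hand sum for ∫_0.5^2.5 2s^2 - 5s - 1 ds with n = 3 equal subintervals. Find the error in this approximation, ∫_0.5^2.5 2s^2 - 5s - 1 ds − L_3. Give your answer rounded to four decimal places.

Exact integral: ∫_0.5^2.5 f(s) ds ≈ -6.666667.
L_3 ≈ -7.037037.
Error ≈ -6.666667 − (-7.037037) ≈ 0.3704.

0.3704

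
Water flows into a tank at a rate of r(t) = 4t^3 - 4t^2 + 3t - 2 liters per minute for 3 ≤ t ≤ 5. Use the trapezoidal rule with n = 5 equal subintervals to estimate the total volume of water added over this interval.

Δt = (5 − 3)/5 = 0.4.
r(3) = 79, r(3.4) = 119.176, r(3.8) = 171.128, r(4.2) = 236.392, r(4.6) = 316.504, r(5) = 413.
T_5 = (Δt/2)·[r(t_0) + 2r(t_1) + ... + 2r(t_{4}) + r(t_5)].
Sum = 435.68.

435.68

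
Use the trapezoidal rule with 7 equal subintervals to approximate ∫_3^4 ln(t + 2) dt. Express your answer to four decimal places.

1.7033

Δt = (4 − 3)/7 = 1/7.
f(3) ≈ 1.6094, f(22/7) ≈ 1.6376, f(23/7) ≈ 1.6650, f(24/7) ≈ 1.6917, f(25/7) ≈ 1.7177, f(26/7) ≈ 1.7430, f(27/7) ≈ 1.7677, f(4) ≈ 1.7918.
T_7 = (Δt/2)·[f(t_0) + 2f(t_1) + ... + 2f(t_{6}) + f(t_7)].
Sum ≈ 1.7033.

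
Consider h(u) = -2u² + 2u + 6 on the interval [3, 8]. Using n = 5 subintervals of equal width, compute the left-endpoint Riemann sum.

-190

Δu = (8 − 3)/5 = 1.
Left endpoints: 3, 4, 5, 6, 7.
h(3) = -6, h(4) = -18, h(5) = -34, h(6) = -54, h(7) = -78.
Sum = Δu · [h(3) + h(4) + h(5) + h(6) + h(7)].
Sum = -190.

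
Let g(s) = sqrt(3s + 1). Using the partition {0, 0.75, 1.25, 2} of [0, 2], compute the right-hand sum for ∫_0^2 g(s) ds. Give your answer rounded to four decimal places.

Subinterval widths: 0.75, 0.5, 0.75.
Right endpoints: 0.75, 1.25, 2.
g(0.75) ≈ 1.8028, g(1.25) ≈ 2.1794, g(2) ≈ 2.6458.
Sum = Σ Δs_i · g(s_i).
Sum ≈ 4.4261.

4.4261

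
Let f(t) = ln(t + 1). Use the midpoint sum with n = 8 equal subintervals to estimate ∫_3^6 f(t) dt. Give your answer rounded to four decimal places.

Δt = (6 − 3)/8 = 0.375.
Midpoints: 3.1875, 3.5625, 3.9375, 4.3125, 4.6875, 5.0625, 5.4375, 5.8125.
f(3.1875) ≈ 1.4321, f(3.5625) ≈ 1.5179, f(3.9375) ≈ 1.5969, f(4.3125) ≈ 1.6701, f(4.6875) ≈ 1.7383, f(5.0625) ≈ 1.8021, f(5.4375) ≈ 1.8621, f(5.8125) ≈ 1.9188.
Sum = Δt · [f(3.1875) + f(3.5625) + f(3.9375) + ...].
Sum ≈ 5.0768.

5.0768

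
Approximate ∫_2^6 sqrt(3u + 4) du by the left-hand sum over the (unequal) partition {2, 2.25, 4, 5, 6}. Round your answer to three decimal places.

Subinterval widths: 0.25, 1.75, 1, 1.
Left endpoints: 2, 2.25, 4, 5.
f(2) ≈ 3.162, f(2.25) ≈ 3.279, f(4) ≈ 4.000, f(5) ≈ 4.359.
Sum = Σ Δu_i · f(u_i).
Sum ≈ 14.887.

14.887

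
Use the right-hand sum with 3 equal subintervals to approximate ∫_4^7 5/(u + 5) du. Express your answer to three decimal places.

1.371

Δu = (7 − 4)/3 = 1.
Right endpoints: 5, 6, 7.
f(5) = 0.5, f(6) = 5/11, f(7) = 5/12.
Sum = Δu · [f(5) + f(6) + f(7)].
Sum ≈ 1.371.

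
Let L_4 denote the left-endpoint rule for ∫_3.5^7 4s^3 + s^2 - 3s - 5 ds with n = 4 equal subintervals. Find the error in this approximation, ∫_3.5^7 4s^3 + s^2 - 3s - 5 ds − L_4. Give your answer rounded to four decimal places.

Exact integral: ∫_3.5^7 f(s) ds ≈ 2278.354167.
L_4 = 1770.234375.
Error ≈ 2278.354167 − 1770.234375 ≈ 508.1198.

508.1198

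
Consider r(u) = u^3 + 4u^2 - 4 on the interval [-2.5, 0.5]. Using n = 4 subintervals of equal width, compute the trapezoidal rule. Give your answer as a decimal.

Δu = (0.5 − (-2.5))/4 = 0.75.
r(-2.5) = 5.375, r(-1.75) = 2.890625, r(-1) = -1, r(-0.25) = -3.765625, r(0.5) = -2.875.
T_4 = (Δu/2)·[r(u_0) + 2r(u_1) + 2r(u_2) + 2r(u_3) + r(u_4)].
Sum = -0.46875.

-0.46875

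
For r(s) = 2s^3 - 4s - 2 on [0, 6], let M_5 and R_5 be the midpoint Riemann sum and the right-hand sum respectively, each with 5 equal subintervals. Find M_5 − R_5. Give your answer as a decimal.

M_5 = 551.04.
R_5 = 834.72.
M_5 − R_5 = -283.68.

-283.68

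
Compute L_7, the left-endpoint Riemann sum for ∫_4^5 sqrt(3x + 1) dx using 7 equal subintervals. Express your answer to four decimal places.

3.7779

Δx = (5 − 4)/7 = 1/7.
Left endpoints: 4, 29/7, 30/7, 31/7, 32/7, 33/7, 34/7.
f(4) ≈ 3.6056, f(29/7) ≈ 3.6645, f(30/7) ≈ 3.7225, f(31/7) ≈ 3.7796, f(32/7) ≈ 3.8359, f(33/7) ≈ 3.8914, f(34/7) ≈ 3.9461.
Sum = Δx · [f(4) + f(29/7) + f(30/7) + ...].
Sum ≈ 3.7779.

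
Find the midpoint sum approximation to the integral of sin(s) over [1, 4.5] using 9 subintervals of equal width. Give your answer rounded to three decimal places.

Δs = (4.5 − 1)/9 = 7/18.
Midpoints: 43/36, 19/12, 71/36, 85/36, 2.75, 113/36, 127/36, 47/12, 155/36.
f(43/36) ≈ 0.930, f(19/12) ≈ 1.000, f(71/36) ≈ 0.921, f(85/36) ≈ 0.704, f(2.75) ≈ 0.382, f(113/36) ≈ 0.003, f(127/36) ≈ -0.377, f(47/12) ≈ -0.700, f(155/36) ≈ -0.918.
Sum = Δs · [f(43/36) + f(19/12) + f(71/36) + ...].
Sum ≈ 0.756.

0.756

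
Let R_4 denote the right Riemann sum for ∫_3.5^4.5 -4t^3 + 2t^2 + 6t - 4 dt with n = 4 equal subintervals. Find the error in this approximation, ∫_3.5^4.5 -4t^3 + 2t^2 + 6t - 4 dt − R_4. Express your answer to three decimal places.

Exact integral: ∫_3.5^4.5 f(t) dt ≈ -207.83333.
R_4 = -229.6875.
Error ≈ -207.83333 − (-229.6875) ≈ 21.854.

21.854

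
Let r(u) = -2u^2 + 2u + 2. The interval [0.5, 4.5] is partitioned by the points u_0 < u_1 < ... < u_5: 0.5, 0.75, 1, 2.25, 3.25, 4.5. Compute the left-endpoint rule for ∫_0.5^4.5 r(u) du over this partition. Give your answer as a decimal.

Subinterval widths: 0.25, 0.25, 1.25, 1, 1.25.
Left endpoints: 0.5, 0.75, 1, 2.25, 3.25.
r(0.5) = 2.5, r(0.75) = 2.375, r(1) = 2, r(2.25) = -3.625, r(3.25) = -12.625.
Sum = Σ Δu_i · r(u_i).
Sum = -15.6875.

-15.6875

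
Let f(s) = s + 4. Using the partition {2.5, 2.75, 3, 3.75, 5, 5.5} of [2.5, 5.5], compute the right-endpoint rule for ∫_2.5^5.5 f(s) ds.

Subinterval widths: 0.25, 0.25, 0.75, 1.25, 0.5.
Right endpoints: 2.75, 3, 3.75, 5, 5.5.
f(2.75) = 6.75, f(3) = 7, f(3.75) = 7.75, f(5) = 9, f(5.5) = 9.5.
Sum = Σ Δs_i · f(s_i).
Sum = 25.25.

25.25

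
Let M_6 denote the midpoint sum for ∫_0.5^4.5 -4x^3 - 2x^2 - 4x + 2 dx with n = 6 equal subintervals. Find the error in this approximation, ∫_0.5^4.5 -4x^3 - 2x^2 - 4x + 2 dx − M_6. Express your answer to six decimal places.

-4.740741

Exact integral: ∫_0.5^4.5 f(x) dx ≈ -502.66666667.
M_6 ≈ -497.92592593.
Error ≈ -502.66666667 − (-497.92592593) ≈ -4.740741.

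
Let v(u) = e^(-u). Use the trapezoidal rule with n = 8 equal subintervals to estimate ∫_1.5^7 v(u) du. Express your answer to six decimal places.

0.230903

Δu = (7 − 1.5)/8 = 0.6875.
v(1.5) ≈ 0.223130, v(2.1875) ≈ 0.112197, v(2.875) ≈ 0.056416, v(3.5625) ≈ 0.028368, v(4.25) ≈ 0.014264, v(4.9375) ≈ 0.007173, v(5.625) ≈ 0.003607, v(6.3125) ≈ 0.001813, v(7) ≈ 0.000912.
T_8 = (Δu/2)·[v(u_0) + 2v(u_1) + ... + 2v(u_{7}) + v(u_8)].
Sum ≈ 0.230903.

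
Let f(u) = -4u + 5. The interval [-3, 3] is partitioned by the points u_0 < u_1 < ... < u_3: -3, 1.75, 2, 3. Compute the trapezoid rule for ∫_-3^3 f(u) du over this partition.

Subinterval widths: 4.75, 0.25, 1.
f(-3) = 17, f(1.75) = -2, f(2) = -3, f(3) = -7.
On each subinterval the trapezoid contributes (Δu_i/2)·[f(u_{i-1}) + f(u_i)].
Sum = 30.

30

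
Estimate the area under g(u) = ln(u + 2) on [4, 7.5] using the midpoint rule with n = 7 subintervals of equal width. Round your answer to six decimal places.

7.137354

Δu = (7.5 − 4)/7 = 0.5.
Midpoints: 4.25, 4.75, 5.25, 5.75, 6.25, 6.75, 7.25.
g(4.25) ≈ 1.832581, g(4.75) ≈ 1.909543, g(5.25) ≈ 1.981001, g(5.75) ≈ 2.047693, g(6.25) ≈ 2.110213, g(6.75) ≈ 2.169054, g(7.25) ≈ 2.224624.
Sum = Δu · [g(4.25) + g(4.75) + g(5.25) + ...].
Sum ≈ 7.137354.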